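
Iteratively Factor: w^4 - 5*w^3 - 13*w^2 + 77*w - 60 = (w - 5)*(w^3 - 13*w + 12) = (w - 5)*(w - 3)*(w^2 + 3*w - 4) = (w - 5)*(w - 3)*(w + 4)*(w - 1)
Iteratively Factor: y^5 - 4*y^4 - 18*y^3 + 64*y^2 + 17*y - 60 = (y + 4)*(y^4 - 8*y^3 + 14*y^2 + 8*y - 15) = (y - 3)*(y + 4)*(y^3 - 5*y^2 - y + 5) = (y - 5)*(y - 3)*(y + 4)*(y^2 - 1) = (y - 5)*(y - 3)*(y - 1)*(y + 4)*(y + 1)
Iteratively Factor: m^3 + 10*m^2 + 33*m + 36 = (m + 3)*(m^2 + 7*m + 12) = (m + 3)*(m + 4)*(m + 3)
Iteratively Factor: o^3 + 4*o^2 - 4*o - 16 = (o + 4)*(o^2 - 4) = (o - 2)*(o + 4)*(o + 2)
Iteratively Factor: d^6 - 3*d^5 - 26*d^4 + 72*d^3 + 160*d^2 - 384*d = (d + 4)*(d^5 - 7*d^4 + 2*d^3 + 64*d^2 - 96*d) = (d - 2)*(d + 4)*(d^4 - 5*d^3 - 8*d^2 + 48*d) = d*(d - 2)*(d + 4)*(d^3 - 5*d^2 - 8*d + 48) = d*(d - 4)*(d - 2)*(d + 4)*(d^2 - d - 12) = d*(d - 4)*(d - 2)*(d + 3)*(d + 4)*(d - 4)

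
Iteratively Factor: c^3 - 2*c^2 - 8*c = (c + 2)*(c^2 - 4*c) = (c - 4)*(c + 2)*(c)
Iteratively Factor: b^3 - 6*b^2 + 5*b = (b - 1)*(b^2 - 5*b) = b*(b - 1)*(b - 5)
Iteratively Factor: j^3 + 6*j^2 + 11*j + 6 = (j + 1)*(j^2 + 5*j + 6) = (j + 1)*(j + 2)*(j + 3)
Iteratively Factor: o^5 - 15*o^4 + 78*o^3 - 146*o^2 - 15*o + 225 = (o + 1)*(o^4 - 16*o^3 + 94*o^2 - 240*o + 225) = (o - 3)*(o + 1)*(o^3 - 13*o^2 + 55*o - 75) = (o - 3)^2*(o + 1)*(o^2 - 10*o + 25) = (o - 5)*(o - 3)^2*(o + 1)*(o - 5)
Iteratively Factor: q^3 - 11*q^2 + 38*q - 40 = (q - 5)*(q^2 - 6*q + 8) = (q - 5)*(q - 4)*(q - 2)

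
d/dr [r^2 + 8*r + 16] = 2*r + 8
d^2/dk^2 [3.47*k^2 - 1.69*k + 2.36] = 6.94000000000000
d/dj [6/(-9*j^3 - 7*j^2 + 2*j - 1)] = 6*(27*j^2 + 14*j - 2)/(9*j^3 + 7*j^2 - 2*j + 1)^2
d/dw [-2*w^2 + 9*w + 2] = 9 - 4*w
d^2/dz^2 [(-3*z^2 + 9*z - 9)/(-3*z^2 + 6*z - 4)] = 6*(-9*z^3 + 45*z^2 - 54*z + 16)/(27*z^6 - 162*z^5 + 432*z^4 - 648*z^3 + 576*z^2 - 288*z + 64)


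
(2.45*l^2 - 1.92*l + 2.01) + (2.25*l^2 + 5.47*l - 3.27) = 4.7*l^2 + 3.55*l - 1.26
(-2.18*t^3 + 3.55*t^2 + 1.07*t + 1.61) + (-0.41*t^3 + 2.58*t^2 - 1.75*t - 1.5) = -2.59*t^3 + 6.13*t^2 - 0.68*t + 0.11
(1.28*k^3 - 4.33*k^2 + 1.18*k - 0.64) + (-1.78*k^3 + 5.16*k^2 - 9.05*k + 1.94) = -0.5*k^3 + 0.83*k^2 - 7.87*k + 1.3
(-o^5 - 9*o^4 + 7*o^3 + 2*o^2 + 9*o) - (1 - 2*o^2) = -o^5 - 9*o^4 + 7*o^3 + 4*o^2 + 9*o - 1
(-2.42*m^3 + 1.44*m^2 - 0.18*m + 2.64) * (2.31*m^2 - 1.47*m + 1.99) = -5.5902*m^5 + 6.8838*m^4 - 7.3484*m^3 + 9.2286*m^2 - 4.239*m + 5.2536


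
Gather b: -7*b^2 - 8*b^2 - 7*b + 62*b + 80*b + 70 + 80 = -15*b^2 + 135*b + 150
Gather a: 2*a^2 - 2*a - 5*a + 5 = 2*a^2 - 7*a + 5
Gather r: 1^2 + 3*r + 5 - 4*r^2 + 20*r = -4*r^2 + 23*r + 6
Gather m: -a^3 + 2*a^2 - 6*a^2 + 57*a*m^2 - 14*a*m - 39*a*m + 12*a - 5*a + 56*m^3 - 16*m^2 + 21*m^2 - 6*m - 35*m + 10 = -a^3 - 4*a^2 + 7*a + 56*m^3 + m^2*(57*a + 5) + m*(-53*a - 41) + 10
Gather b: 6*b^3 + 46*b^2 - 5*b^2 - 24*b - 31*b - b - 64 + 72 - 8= 6*b^3 + 41*b^2 - 56*b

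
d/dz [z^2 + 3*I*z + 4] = 2*z + 3*I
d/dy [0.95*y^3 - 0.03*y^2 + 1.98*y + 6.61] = 2.85*y^2 - 0.06*y + 1.98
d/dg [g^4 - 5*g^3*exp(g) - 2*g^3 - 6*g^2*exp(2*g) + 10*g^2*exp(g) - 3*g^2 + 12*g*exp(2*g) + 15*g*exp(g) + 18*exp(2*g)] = -5*g^3*exp(g) + 4*g^3 - 12*g^2*exp(2*g) - 5*g^2*exp(g) - 6*g^2 + 12*g*exp(2*g) + 35*g*exp(g) - 6*g + 48*exp(2*g) + 15*exp(g)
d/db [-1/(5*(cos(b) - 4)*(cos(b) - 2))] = 2*(3 - cos(b))*sin(b)/(5*(cos(b) - 4)^2*(cos(b) - 2)^2)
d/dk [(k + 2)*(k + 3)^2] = (k + 3)*(3*k + 7)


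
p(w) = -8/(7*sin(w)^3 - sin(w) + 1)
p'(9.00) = -16.10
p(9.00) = -7.42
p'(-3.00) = 3.66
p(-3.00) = -7.13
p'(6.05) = 0.72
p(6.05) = -6.99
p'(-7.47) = 3.83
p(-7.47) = 2.19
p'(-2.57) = -184.86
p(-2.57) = -18.49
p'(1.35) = 0.78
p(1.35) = -1.23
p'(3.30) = 2.95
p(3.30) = -7.08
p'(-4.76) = 0.16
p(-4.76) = -1.15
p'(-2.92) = -0.09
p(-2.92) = -6.98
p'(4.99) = 2.22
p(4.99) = 1.88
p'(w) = -8*(-21*sin(w)^2*cos(w) + cos(w))/(7*sin(w)^3 - sin(w) + 1)^2 = 8*(21*sin(w)^2 - 1)*cos(w)/(7*sin(w)^3 - sin(w) + 1)^2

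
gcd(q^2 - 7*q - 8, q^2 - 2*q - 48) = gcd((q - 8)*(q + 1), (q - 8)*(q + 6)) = q - 8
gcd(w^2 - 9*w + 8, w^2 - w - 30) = 1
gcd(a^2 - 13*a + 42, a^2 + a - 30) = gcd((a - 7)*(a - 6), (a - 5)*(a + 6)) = 1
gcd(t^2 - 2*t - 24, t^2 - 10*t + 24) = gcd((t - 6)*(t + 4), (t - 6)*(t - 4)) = t - 6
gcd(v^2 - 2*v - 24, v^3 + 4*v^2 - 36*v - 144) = v^2 - 2*v - 24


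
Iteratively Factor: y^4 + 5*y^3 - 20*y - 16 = (y + 1)*(y^3 + 4*y^2 - 4*y - 16) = (y + 1)*(y + 2)*(y^2 + 2*y - 8) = (y + 1)*(y + 2)*(y + 4)*(y - 2)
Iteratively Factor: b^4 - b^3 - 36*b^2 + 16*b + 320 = (b - 4)*(b^3 + 3*b^2 - 24*b - 80) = (b - 5)*(b - 4)*(b^2 + 8*b + 16) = (b - 5)*(b - 4)*(b + 4)*(b + 4)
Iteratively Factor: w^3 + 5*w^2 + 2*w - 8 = (w + 2)*(w^2 + 3*w - 4) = (w + 2)*(w + 4)*(w - 1)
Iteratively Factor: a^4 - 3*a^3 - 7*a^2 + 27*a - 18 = (a + 3)*(a^3 - 6*a^2 + 11*a - 6) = (a - 3)*(a + 3)*(a^2 - 3*a + 2) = (a - 3)*(a - 1)*(a + 3)*(a - 2)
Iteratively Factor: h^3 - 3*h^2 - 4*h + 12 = (h + 2)*(h^2 - 5*h + 6) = (h - 3)*(h + 2)*(h - 2)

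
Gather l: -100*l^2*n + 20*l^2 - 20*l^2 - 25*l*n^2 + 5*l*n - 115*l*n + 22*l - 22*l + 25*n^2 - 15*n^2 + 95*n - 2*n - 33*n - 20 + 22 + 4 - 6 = -100*l^2*n + l*(-25*n^2 - 110*n) + 10*n^2 + 60*n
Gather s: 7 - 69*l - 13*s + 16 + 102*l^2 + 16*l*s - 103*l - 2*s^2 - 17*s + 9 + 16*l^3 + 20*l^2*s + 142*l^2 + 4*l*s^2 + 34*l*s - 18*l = 16*l^3 + 244*l^2 - 190*l + s^2*(4*l - 2) + s*(20*l^2 + 50*l - 30) + 32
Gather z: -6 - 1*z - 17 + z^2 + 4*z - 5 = z^2 + 3*z - 28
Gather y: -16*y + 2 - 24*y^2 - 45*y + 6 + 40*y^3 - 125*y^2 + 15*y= 40*y^3 - 149*y^2 - 46*y + 8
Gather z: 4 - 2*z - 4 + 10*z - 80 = 8*z - 80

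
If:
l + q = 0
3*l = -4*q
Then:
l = 0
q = 0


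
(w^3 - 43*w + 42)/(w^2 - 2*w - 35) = (-w^3 + 43*w - 42)/(-w^2 + 2*w + 35)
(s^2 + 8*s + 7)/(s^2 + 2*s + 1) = (s + 7)/(s + 1)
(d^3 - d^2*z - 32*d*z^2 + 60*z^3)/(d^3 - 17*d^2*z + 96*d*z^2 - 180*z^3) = (d^2 + 4*d*z - 12*z^2)/(d^2 - 12*d*z + 36*z^2)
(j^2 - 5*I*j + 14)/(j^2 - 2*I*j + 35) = (j + 2*I)/(j + 5*I)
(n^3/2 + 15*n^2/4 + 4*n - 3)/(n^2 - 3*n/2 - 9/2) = (-2*n^3 - 15*n^2 - 16*n + 12)/(2*(-2*n^2 + 3*n + 9))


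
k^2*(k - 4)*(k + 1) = k^4 - 3*k^3 - 4*k^2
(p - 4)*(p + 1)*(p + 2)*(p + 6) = p^4 + 5*p^3 - 16*p^2 - 68*p - 48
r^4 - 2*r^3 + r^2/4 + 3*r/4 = r*(r - 3/2)*(r - 1)*(r + 1/2)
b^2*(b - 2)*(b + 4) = b^4 + 2*b^3 - 8*b^2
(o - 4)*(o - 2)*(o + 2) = o^3 - 4*o^2 - 4*o + 16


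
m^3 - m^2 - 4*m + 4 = (m - 2)*(m - 1)*(m + 2)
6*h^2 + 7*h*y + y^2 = (h + y)*(6*h + y)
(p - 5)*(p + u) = p^2 + p*u - 5*p - 5*u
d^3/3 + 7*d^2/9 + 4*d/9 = d*(d/3 + 1/3)*(d + 4/3)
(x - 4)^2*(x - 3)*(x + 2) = x^4 - 9*x^3 + 18*x^2 + 32*x - 96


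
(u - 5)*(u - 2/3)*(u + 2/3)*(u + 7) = u^4 + 2*u^3 - 319*u^2/9 - 8*u/9 + 140/9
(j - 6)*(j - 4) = j^2 - 10*j + 24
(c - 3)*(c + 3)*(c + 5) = c^3 + 5*c^2 - 9*c - 45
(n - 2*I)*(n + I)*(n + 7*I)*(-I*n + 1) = -I*n^4 + 7*n^3 - 3*I*n^2 + 23*n + 14*I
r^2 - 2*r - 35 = (r - 7)*(r + 5)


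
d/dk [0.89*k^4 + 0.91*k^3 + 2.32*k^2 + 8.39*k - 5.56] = 3.56*k^3 + 2.73*k^2 + 4.64*k + 8.39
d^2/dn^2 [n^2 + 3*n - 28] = 2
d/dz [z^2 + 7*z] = 2*z + 7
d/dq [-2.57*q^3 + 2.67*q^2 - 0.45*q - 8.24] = -7.71*q^2 + 5.34*q - 0.45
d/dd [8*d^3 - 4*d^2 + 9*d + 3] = 24*d^2 - 8*d + 9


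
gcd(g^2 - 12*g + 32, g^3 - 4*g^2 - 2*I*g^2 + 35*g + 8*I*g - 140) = g - 4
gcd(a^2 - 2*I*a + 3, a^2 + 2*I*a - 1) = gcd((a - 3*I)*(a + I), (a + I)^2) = a + I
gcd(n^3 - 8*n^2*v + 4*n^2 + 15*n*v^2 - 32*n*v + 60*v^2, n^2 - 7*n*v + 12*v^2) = -n + 3*v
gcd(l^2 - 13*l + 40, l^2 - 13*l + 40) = l^2 - 13*l + 40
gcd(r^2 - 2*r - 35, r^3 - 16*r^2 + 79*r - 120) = 1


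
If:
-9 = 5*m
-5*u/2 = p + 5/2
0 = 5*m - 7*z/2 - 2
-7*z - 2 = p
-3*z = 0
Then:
No Solution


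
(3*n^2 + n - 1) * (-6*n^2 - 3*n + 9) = -18*n^4 - 15*n^3 + 30*n^2 + 12*n - 9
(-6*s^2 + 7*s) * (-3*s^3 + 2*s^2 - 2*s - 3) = 18*s^5 - 33*s^4 + 26*s^3 + 4*s^2 - 21*s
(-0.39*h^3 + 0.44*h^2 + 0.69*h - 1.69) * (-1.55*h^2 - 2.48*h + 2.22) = 0.6045*h^5 + 0.2852*h^4 - 3.0265*h^3 + 1.8851*h^2 + 5.723*h - 3.7518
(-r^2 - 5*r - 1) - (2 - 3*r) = -r^2 - 2*r - 3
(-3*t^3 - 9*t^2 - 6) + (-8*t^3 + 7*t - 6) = -11*t^3 - 9*t^2 + 7*t - 12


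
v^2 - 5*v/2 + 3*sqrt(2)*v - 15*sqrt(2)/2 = (v - 5/2)*(v + 3*sqrt(2))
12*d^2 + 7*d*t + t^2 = (3*d + t)*(4*d + t)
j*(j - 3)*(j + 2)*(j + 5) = j^4 + 4*j^3 - 11*j^2 - 30*j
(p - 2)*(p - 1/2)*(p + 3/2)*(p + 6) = p^4 + 5*p^3 - 35*p^2/4 - 15*p + 9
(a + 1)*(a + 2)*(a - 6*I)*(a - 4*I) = a^4 + 3*a^3 - 10*I*a^3 - 22*a^2 - 30*I*a^2 - 72*a - 20*I*a - 48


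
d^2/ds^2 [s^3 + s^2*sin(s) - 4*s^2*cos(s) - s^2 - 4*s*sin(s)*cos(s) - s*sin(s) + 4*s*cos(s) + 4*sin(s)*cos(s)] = -s^2*sin(s) + 4*s^2*cos(s) + 17*s*sin(s) + 8*s*sin(2*s) + 6*s - 6*sin(s) - 8*sqrt(2)*sin(2*s + pi/4) - 10*cos(s) - 2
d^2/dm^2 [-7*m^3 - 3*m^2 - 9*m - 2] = -42*m - 6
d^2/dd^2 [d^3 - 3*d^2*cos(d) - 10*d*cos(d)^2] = 3*d^2*cos(d) + 12*d*sin(d) + 20*d*cos(2*d) + 6*d + 20*sin(2*d) - 6*cos(d)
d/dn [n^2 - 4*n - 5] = 2*n - 4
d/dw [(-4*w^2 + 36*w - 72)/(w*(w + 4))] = 4*(-13*w^2 + 36*w + 72)/(w^2*(w^2 + 8*w + 16))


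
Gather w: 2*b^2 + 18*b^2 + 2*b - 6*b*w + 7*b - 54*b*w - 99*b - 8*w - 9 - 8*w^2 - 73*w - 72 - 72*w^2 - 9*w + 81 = 20*b^2 - 90*b - 80*w^2 + w*(-60*b - 90)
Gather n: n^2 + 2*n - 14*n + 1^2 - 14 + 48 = n^2 - 12*n + 35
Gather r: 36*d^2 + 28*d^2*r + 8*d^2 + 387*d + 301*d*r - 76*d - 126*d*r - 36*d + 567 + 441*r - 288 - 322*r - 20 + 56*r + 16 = 44*d^2 + 275*d + r*(28*d^2 + 175*d + 175) + 275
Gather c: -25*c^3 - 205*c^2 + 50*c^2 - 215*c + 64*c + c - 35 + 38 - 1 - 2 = -25*c^3 - 155*c^2 - 150*c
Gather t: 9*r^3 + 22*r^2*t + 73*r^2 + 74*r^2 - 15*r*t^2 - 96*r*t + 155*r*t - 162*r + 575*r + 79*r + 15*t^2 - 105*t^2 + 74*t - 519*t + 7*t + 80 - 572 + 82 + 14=9*r^3 + 147*r^2 + 492*r + t^2*(-15*r - 90) + t*(22*r^2 + 59*r - 438) - 396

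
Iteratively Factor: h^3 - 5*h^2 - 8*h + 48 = (h - 4)*(h^2 - h - 12) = (h - 4)*(h + 3)*(h - 4)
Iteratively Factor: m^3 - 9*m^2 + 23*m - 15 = (m - 3)*(m^2 - 6*m + 5) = (m - 5)*(m - 3)*(m - 1)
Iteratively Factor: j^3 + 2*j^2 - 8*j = (j + 4)*(j^2 - 2*j) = (j - 2)*(j + 4)*(j)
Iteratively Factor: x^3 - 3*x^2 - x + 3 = (x + 1)*(x^2 - 4*x + 3) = (x - 1)*(x + 1)*(x - 3)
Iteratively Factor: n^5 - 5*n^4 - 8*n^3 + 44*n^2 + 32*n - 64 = (n - 4)*(n^4 - n^3 - 12*n^2 - 4*n + 16) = (n - 4)^2*(n^3 + 3*n^2 - 4) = (n - 4)^2*(n + 2)*(n^2 + n - 2) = (n - 4)^2*(n + 2)^2*(n - 1)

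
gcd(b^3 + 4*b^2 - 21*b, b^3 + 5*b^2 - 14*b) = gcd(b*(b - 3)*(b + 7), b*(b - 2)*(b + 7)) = b^2 + 7*b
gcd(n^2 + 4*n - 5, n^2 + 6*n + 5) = n + 5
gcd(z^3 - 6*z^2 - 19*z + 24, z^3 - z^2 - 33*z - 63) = z + 3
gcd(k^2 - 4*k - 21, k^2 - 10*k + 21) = k - 7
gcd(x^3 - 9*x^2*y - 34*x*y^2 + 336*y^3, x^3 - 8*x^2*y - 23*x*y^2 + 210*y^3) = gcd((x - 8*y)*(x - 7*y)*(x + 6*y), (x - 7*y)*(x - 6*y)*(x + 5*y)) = x - 7*y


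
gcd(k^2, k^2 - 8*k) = k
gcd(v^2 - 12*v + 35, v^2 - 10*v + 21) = v - 7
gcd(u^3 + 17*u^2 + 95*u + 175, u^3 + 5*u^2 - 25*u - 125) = u^2 + 10*u + 25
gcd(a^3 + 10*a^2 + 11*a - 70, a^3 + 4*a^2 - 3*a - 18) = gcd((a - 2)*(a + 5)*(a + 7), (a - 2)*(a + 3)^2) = a - 2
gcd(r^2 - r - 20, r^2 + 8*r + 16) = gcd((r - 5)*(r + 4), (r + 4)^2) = r + 4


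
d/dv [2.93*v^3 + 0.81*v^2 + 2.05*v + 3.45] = 8.79*v^2 + 1.62*v + 2.05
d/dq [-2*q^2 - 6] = -4*q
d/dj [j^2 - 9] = 2*j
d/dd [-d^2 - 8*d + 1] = -2*d - 8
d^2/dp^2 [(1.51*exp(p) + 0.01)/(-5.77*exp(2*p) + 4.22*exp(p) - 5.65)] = (-50.272279*exp(4*p) - 38.0993099999999*exp(3*p) + 296.091012*exp(2*p) - 34.876994*exp(p) - 48.441405)*exp(p)/(192.100033*exp(6*p) - 421.488114*exp(5*p) + 872.578059*exp(4*p) - 900.596108*exp(3*p) + 854.430855*exp(2*p) - 404.13885*exp(p) + 180.362125)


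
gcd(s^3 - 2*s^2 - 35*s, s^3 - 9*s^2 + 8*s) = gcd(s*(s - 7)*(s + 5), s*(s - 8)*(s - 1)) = s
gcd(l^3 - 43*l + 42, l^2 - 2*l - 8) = 1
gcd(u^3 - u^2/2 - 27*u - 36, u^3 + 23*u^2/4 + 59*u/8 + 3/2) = u^2 + 11*u/2 + 6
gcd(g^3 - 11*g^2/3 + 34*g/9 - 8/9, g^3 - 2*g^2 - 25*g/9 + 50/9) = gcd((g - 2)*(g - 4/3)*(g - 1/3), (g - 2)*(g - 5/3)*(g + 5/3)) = g - 2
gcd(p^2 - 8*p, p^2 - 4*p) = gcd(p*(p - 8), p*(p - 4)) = p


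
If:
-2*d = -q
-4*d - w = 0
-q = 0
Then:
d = 0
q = 0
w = 0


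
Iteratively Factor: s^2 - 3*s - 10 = (s + 2)*(s - 5)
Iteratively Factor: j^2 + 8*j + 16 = (j + 4)*(j + 4)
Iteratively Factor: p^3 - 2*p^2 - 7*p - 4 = (p + 1)*(p^2 - 3*p - 4) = (p - 4)*(p + 1)*(p + 1)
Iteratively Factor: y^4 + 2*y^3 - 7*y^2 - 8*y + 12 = (y - 2)*(y^3 + 4*y^2 + y - 6) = (y - 2)*(y + 2)*(y^2 + 2*y - 3) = (y - 2)*(y + 2)*(y + 3)*(y - 1)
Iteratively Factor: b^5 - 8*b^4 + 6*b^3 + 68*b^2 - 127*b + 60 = (b - 5)*(b^4 - 3*b^3 - 9*b^2 + 23*b - 12) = (b - 5)*(b - 4)*(b^3 + b^2 - 5*b + 3) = (b - 5)*(b - 4)*(b - 1)*(b^2 + 2*b - 3) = (b - 5)*(b - 4)*(b - 1)^2*(b + 3)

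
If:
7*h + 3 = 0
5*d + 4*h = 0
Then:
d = 12/35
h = -3/7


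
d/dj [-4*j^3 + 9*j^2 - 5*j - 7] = -12*j^2 + 18*j - 5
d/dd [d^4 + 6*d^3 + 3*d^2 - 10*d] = 4*d^3 + 18*d^2 + 6*d - 10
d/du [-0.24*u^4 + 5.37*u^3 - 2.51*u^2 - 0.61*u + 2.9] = -0.96*u^3 + 16.11*u^2 - 5.02*u - 0.61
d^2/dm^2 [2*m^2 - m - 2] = 4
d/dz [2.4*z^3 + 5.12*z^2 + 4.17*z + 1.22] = 7.2*z^2 + 10.24*z + 4.17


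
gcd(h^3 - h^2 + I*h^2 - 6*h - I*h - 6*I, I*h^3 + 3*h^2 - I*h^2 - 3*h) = 1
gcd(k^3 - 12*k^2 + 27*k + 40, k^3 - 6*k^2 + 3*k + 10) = k^2 - 4*k - 5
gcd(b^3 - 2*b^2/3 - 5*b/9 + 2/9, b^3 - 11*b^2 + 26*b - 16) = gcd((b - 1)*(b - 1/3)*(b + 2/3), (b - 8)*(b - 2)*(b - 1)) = b - 1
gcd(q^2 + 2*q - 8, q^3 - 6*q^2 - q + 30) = 1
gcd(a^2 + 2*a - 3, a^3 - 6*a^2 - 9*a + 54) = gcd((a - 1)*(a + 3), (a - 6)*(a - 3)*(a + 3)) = a + 3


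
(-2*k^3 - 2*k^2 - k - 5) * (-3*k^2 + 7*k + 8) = 6*k^5 - 8*k^4 - 27*k^3 - 8*k^2 - 43*k - 40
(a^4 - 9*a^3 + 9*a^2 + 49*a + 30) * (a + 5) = a^5 - 4*a^4 - 36*a^3 + 94*a^2 + 275*a + 150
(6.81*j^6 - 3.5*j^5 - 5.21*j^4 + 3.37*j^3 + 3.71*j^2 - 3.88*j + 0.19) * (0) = 0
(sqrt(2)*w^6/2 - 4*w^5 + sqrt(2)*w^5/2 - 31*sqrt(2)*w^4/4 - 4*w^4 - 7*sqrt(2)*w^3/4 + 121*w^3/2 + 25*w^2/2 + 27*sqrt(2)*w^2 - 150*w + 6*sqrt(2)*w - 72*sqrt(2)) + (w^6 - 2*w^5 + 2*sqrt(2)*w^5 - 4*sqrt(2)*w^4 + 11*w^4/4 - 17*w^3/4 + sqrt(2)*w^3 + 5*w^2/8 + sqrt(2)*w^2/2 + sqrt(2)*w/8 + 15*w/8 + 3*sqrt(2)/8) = sqrt(2)*w^6/2 + w^6 - 6*w^5 + 5*sqrt(2)*w^5/2 - 47*sqrt(2)*w^4/4 - 5*w^4/4 - 3*sqrt(2)*w^3/4 + 225*w^3/4 + 105*w^2/8 + 55*sqrt(2)*w^2/2 - 1185*w/8 + 49*sqrt(2)*w/8 - 573*sqrt(2)/8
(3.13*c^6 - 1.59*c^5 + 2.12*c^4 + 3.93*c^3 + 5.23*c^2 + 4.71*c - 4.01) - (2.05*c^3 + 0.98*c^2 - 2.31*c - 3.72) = 3.13*c^6 - 1.59*c^5 + 2.12*c^4 + 1.88*c^3 + 4.25*c^2 + 7.02*c - 0.29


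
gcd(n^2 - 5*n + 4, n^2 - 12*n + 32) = n - 4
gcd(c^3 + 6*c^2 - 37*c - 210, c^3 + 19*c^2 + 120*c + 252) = c + 7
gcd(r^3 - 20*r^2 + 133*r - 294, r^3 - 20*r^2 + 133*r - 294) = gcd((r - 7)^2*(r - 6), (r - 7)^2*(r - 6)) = r^3 - 20*r^2 + 133*r - 294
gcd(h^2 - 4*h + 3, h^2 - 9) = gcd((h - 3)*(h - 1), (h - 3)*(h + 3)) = h - 3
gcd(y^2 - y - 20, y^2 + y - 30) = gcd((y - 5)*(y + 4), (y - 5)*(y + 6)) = y - 5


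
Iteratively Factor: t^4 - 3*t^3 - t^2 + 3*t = (t + 1)*(t^3 - 4*t^2 + 3*t) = (t - 3)*(t + 1)*(t^2 - t) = (t - 3)*(t - 1)*(t + 1)*(t)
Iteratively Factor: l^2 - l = (l - 1)*(l)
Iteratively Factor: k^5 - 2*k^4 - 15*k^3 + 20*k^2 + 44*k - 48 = (k + 3)*(k^4 - 5*k^3 + 20*k - 16) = (k + 2)*(k + 3)*(k^3 - 7*k^2 + 14*k - 8) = (k - 4)*(k + 2)*(k + 3)*(k^2 - 3*k + 2) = (k - 4)*(k - 2)*(k + 2)*(k + 3)*(k - 1)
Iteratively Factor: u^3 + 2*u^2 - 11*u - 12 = (u + 1)*(u^2 + u - 12) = (u - 3)*(u + 1)*(u + 4)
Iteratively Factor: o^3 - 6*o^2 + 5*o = (o - 5)*(o^2 - o) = (o - 5)*(o - 1)*(o)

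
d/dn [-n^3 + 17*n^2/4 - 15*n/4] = -3*n^2 + 17*n/2 - 15/4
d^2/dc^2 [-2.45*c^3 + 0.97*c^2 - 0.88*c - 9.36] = 1.94 - 14.7*c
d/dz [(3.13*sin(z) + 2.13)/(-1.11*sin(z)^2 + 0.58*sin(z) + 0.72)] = (3.4743*sin(z)^2 + 4.7286*sin(z) + 1.0182)*cos(z)/(1.2321*sin(z)^4 - 1.2876*sin(z)^3 - 1.262*sin(z)^2 + 0.8352*sin(z) + 0.5184)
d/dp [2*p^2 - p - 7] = 4*p - 1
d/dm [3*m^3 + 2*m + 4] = 9*m^2 + 2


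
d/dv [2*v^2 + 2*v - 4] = 4*v + 2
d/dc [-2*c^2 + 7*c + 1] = 7 - 4*c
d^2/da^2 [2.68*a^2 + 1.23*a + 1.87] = 5.36000000000000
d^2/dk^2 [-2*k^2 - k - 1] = -4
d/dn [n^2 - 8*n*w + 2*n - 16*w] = 2*n - 8*w + 2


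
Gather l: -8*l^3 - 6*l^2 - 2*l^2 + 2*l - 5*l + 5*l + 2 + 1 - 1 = -8*l^3 - 8*l^2 + 2*l + 2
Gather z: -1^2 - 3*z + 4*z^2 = 4*z^2 - 3*z - 1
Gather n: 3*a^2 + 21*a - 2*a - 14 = 3*a^2 + 19*a - 14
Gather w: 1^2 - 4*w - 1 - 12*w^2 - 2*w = -12*w^2 - 6*w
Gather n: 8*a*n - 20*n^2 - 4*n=-20*n^2 + n*(8*a - 4)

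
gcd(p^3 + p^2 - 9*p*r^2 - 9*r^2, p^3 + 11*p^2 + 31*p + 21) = p + 1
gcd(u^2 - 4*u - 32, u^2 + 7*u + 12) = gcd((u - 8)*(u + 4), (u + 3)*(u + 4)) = u + 4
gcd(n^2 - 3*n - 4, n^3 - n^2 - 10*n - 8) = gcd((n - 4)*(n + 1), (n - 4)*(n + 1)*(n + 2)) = n^2 - 3*n - 4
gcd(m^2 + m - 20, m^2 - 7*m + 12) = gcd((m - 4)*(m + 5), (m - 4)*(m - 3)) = m - 4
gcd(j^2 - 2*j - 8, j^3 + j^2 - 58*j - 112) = j + 2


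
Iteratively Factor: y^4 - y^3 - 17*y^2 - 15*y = (y)*(y^3 - y^2 - 17*y - 15) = y*(y + 1)*(y^2 - 2*y - 15) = y*(y + 1)*(y + 3)*(y - 5)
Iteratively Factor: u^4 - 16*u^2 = (u)*(u^3 - 16*u) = u^2*(u^2 - 16) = u^2*(u + 4)*(u - 4)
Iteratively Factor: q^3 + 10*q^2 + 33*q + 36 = (q + 3)*(q^2 + 7*q + 12) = (q + 3)^2*(q + 4)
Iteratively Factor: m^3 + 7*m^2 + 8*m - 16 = (m + 4)*(m^2 + 3*m - 4) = (m - 1)*(m + 4)*(m + 4)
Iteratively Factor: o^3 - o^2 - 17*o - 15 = (o + 3)*(o^2 - 4*o - 5) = (o - 5)*(o + 3)*(o + 1)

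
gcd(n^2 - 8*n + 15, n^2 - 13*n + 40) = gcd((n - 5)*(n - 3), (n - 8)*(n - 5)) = n - 5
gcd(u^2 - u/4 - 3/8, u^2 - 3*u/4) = u - 3/4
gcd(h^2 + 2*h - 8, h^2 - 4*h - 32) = h + 4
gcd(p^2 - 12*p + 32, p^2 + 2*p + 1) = 1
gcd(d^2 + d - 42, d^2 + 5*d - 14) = d + 7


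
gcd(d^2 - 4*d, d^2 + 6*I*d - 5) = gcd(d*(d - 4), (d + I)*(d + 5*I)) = 1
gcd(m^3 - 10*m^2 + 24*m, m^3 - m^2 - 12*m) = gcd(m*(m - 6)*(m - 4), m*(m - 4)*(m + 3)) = m^2 - 4*m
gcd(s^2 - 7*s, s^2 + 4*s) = s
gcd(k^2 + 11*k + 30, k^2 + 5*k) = k + 5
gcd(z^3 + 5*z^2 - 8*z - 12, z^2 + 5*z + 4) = z + 1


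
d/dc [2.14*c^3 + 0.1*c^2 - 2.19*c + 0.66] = 6.42*c^2 + 0.2*c - 2.19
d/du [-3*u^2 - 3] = -6*u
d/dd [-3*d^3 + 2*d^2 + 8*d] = -9*d^2 + 4*d + 8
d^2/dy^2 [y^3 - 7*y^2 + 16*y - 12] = 6*y - 14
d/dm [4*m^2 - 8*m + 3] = 8*m - 8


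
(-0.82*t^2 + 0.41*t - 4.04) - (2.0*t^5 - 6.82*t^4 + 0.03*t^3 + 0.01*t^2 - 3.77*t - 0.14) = -2.0*t^5 + 6.82*t^4 - 0.03*t^3 - 0.83*t^2 + 4.18*t - 3.9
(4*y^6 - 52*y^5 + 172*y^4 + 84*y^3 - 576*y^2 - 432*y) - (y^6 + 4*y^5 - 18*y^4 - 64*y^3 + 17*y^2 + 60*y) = 3*y^6 - 56*y^5 + 190*y^4 + 148*y^3 - 593*y^2 - 492*y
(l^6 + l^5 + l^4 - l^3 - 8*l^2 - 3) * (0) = 0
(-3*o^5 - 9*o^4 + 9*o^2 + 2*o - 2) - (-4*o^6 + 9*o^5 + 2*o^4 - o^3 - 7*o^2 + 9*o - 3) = 4*o^6 - 12*o^5 - 11*o^4 + o^3 + 16*o^2 - 7*o + 1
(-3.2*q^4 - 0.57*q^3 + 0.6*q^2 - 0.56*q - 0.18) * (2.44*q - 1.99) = -7.808*q^5 + 4.9772*q^4 + 2.5983*q^3 - 2.5604*q^2 + 0.6752*q + 0.3582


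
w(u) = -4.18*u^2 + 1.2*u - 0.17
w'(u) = 1.2 - 8.36*u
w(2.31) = -19.70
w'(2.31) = -18.11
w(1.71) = -10.34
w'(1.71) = -13.10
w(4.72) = -87.63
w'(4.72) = -38.26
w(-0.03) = -0.21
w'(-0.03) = 1.45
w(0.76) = -1.67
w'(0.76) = -5.15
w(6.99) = -196.02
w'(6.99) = -57.24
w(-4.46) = -88.67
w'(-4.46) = 38.49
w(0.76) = -1.67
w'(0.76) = -5.15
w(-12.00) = -616.49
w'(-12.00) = 101.52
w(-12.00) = -616.49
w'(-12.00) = 101.52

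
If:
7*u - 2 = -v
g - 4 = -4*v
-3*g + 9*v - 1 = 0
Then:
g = 32/21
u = 29/147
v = 13/21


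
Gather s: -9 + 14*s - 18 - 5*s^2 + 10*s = -5*s^2 + 24*s - 27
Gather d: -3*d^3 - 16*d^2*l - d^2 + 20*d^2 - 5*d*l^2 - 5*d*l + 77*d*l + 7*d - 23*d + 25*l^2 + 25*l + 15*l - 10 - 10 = -3*d^3 + d^2*(19 - 16*l) + d*(-5*l^2 + 72*l - 16) + 25*l^2 + 40*l - 20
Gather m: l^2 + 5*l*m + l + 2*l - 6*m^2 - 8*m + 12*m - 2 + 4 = l^2 + 3*l - 6*m^2 + m*(5*l + 4) + 2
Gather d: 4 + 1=5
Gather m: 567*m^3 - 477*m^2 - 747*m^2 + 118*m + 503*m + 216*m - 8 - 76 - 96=567*m^3 - 1224*m^2 + 837*m - 180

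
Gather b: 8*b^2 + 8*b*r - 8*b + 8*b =8*b^2 + 8*b*r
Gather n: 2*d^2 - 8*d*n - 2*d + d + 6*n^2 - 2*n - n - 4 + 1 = 2*d^2 - d + 6*n^2 + n*(-8*d - 3) - 3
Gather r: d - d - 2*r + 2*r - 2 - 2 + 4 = 0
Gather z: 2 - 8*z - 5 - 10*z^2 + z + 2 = -10*z^2 - 7*z - 1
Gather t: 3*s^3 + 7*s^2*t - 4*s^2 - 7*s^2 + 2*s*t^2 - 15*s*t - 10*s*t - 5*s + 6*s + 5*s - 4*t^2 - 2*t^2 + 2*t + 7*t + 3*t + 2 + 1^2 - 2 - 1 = 3*s^3 - 11*s^2 + 6*s + t^2*(2*s - 6) + t*(7*s^2 - 25*s + 12)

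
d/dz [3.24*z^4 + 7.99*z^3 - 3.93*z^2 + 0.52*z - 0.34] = 12.96*z^3 + 23.97*z^2 - 7.86*z + 0.52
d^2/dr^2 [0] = 0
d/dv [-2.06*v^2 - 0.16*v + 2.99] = -4.12*v - 0.16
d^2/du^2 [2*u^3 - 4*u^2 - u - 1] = 12*u - 8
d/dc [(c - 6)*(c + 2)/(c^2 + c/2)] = 6*(3*c^2 + 16*c + 4)/(c^2*(4*c^2 + 4*c + 1))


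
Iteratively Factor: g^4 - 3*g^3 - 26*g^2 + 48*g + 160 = (g + 2)*(g^3 - 5*g^2 - 16*g + 80) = (g - 4)*(g + 2)*(g^2 - g - 20) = (g - 4)*(g + 2)*(g + 4)*(g - 5)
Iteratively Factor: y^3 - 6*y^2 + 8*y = (y - 4)*(y^2 - 2*y) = (y - 4)*(y - 2)*(y)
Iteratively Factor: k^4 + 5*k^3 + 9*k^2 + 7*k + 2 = (k + 1)*(k^3 + 4*k^2 + 5*k + 2) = (k + 1)^2*(k^2 + 3*k + 2) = (k + 1)^2*(k + 2)*(k + 1)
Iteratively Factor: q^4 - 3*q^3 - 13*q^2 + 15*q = (q + 3)*(q^3 - 6*q^2 + 5*q) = q*(q + 3)*(q^2 - 6*q + 5) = q*(q - 1)*(q + 3)*(q - 5)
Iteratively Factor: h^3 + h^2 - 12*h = (h - 3)*(h^2 + 4*h) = (h - 3)*(h + 4)*(h)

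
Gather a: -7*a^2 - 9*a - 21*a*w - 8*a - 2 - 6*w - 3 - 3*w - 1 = -7*a^2 + a*(-21*w - 17) - 9*w - 6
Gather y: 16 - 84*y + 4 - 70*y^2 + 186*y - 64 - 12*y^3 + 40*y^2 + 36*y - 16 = -12*y^3 - 30*y^2 + 138*y - 60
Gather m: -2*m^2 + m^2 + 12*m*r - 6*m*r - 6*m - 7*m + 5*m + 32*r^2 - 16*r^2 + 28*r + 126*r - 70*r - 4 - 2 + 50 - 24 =-m^2 + m*(6*r - 8) + 16*r^2 + 84*r + 20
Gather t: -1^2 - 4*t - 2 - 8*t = -12*t - 3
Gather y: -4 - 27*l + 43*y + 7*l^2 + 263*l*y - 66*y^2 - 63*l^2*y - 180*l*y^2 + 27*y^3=7*l^2 - 27*l + 27*y^3 + y^2*(-180*l - 66) + y*(-63*l^2 + 263*l + 43) - 4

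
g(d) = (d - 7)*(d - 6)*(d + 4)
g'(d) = (d - 7)*(d - 6) + (d - 7)*(d + 4) + (d - 6)*(d + 4) = 3*d^2 - 18*d - 10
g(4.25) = 39.70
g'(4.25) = -32.31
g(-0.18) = 169.50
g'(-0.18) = -6.66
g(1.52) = 135.52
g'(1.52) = -30.43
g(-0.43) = 170.56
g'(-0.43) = -1.71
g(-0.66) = 170.39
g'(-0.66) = 3.19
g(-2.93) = 94.88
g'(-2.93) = 68.49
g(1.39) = 139.40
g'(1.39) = -29.22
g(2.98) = 84.74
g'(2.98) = -37.00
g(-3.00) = 90.00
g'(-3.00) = 71.00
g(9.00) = 78.00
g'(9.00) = 71.00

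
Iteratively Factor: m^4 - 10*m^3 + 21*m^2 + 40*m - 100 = (m - 2)*(m^3 - 8*m^2 + 5*m + 50) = (m - 2)*(m + 2)*(m^2 - 10*m + 25) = (m - 5)*(m - 2)*(m + 2)*(m - 5)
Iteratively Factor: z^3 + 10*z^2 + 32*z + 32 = (z + 4)*(z^2 + 6*z + 8) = (z + 4)^2*(z + 2)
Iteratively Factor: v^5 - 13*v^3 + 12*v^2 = (v)*(v^4 - 13*v^2 + 12*v) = v*(v - 1)*(v^3 + v^2 - 12*v) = v^2*(v - 1)*(v^2 + v - 12) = v^2*(v - 1)*(v + 4)*(v - 3)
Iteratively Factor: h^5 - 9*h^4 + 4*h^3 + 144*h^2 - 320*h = (h - 4)*(h^4 - 5*h^3 - 16*h^2 + 80*h) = (h - 5)*(h - 4)*(h^3 - 16*h) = (h - 5)*(h - 4)*(h + 4)*(h^2 - 4*h) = h*(h - 5)*(h - 4)*(h + 4)*(h - 4)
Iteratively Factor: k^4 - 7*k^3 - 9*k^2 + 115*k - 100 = (k + 4)*(k^3 - 11*k^2 + 35*k - 25) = (k - 5)*(k + 4)*(k^2 - 6*k + 5) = (k - 5)^2*(k + 4)*(k - 1)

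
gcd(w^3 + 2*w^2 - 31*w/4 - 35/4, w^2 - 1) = w + 1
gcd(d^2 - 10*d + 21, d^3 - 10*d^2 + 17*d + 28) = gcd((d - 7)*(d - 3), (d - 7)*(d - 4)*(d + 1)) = d - 7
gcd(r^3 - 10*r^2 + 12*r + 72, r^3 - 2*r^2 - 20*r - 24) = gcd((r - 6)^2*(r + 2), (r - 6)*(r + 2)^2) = r^2 - 4*r - 12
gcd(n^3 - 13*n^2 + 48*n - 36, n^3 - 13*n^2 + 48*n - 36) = n^3 - 13*n^2 + 48*n - 36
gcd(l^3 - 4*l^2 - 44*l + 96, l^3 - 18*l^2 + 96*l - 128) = l^2 - 10*l + 16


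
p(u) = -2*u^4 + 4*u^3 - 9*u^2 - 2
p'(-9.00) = 6966.00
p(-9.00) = -16769.00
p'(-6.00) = 2268.00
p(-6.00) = -3782.00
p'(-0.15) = 3.00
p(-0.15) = -2.22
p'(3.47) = -252.22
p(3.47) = -233.21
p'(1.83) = -41.78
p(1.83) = -30.06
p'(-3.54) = 568.99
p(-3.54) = -606.31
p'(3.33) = -222.28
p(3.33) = -200.02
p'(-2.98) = 371.91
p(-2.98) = -345.50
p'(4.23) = -466.92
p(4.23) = -500.60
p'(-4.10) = 826.89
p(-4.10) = -994.13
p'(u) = -8*u^3 + 12*u^2 - 18*u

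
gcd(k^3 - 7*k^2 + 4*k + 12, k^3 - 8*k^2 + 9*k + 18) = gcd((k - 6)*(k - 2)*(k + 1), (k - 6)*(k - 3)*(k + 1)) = k^2 - 5*k - 6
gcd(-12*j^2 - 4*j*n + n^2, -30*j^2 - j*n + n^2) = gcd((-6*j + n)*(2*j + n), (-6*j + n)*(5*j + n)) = 6*j - n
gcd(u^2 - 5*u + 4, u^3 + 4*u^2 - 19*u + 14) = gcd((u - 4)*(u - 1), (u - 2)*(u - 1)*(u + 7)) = u - 1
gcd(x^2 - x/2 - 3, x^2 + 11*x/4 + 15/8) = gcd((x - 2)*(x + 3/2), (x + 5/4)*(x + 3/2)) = x + 3/2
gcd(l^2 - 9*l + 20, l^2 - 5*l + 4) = l - 4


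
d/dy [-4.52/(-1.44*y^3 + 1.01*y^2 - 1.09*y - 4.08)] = (-19.5264*y^2 + 9.1304*y - 4.9268)/(1.44*y^3 - 1.01*y^2 + 1.09*y + 4.08)^2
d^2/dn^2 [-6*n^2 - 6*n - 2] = -12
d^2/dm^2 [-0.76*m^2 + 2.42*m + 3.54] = -1.52000000000000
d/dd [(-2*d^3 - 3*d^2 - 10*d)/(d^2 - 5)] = 2*(-d^4 + 20*d^2 + 15*d + 25)/(d^4 - 10*d^2 + 25)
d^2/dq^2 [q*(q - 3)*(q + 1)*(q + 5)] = 12*q^2 + 18*q - 26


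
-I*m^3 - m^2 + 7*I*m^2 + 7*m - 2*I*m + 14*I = (m - 7)*(m - 2*I)*(-I*m + 1)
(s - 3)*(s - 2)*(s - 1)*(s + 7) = s^4 + s^3 - 31*s^2 + 71*s - 42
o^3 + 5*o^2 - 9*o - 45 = (o - 3)*(o + 3)*(o + 5)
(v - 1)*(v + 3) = v^2 + 2*v - 3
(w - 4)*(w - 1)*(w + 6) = w^3 + w^2 - 26*w + 24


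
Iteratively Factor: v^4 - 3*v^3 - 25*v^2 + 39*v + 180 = (v + 3)*(v^3 - 6*v^2 - 7*v + 60) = (v + 3)^2*(v^2 - 9*v + 20) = (v - 5)*(v + 3)^2*(v - 4)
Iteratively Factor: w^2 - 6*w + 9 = (w - 3)*(w - 3)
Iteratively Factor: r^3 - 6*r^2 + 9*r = (r)*(r^2 - 6*r + 9) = r*(r - 3)*(r - 3)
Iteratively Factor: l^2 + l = (l)*(l + 1)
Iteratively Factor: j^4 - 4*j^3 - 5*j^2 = (j + 1)*(j^3 - 5*j^2) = j*(j + 1)*(j^2 - 5*j) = j^2*(j + 1)*(j - 5)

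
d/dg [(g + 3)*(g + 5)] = 2*g + 8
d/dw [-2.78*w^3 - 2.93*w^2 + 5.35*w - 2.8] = -8.34*w^2 - 5.86*w + 5.35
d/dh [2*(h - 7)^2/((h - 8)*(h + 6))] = 4*(6*h^2 - 97*h + 385)/(h^4 - 4*h^3 - 92*h^2 + 192*h + 2304)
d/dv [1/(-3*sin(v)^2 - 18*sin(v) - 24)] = 2*(sin(v) + 3)*cos(v)/(3*(sin(v)^2 + 6*sin(v) + 8)^2)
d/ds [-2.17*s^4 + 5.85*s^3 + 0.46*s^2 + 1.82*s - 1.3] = -8.68*s^3 + 17.55*s^2 + 0.92*s + 1.82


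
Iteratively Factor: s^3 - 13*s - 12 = (s + 3)*(s^2 - 3*s - 4) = (s + 1)*(s + 3)*(s - 4)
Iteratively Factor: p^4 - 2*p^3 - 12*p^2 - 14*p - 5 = (p + 1)*(p^3 - 3*p^2 - 9*p - 5) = (p + 1)^2*(p^2 - 4*p - 5) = (p - 5)*(p + 1)^2*(p + 1)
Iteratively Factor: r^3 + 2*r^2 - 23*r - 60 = (r - 5)*(r^2 + 7*r + 12) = (r - 5)*(r + 4)*(r + 3)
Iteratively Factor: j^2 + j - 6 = (j + 3)*(j - 2)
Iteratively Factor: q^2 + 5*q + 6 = (q + 3)*(q + 2)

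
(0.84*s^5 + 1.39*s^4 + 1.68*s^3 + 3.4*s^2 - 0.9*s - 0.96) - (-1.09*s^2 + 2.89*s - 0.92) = 0.84*s^5 + 1.39*s^4 + 1.68*s^3 + 4.49*s^2 - 3.79*s - 0.0399999999999999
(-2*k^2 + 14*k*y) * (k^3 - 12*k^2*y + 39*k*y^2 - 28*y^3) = -2*k^5 + 38*k^4*y - 246*k^3*y^2 + 602*k^2*y^3 - 392*k*y^4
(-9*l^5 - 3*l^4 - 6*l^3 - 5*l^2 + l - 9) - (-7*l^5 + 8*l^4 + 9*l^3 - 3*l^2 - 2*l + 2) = -2*l^5 - 11*l^4 - 15*l^3 - 2*l^2 + 3*l - 11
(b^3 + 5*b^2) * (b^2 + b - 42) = b^5 + 6*b^4 - 37*b^3 - 210*b^2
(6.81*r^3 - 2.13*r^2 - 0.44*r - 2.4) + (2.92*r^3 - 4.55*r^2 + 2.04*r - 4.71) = 9.73*r^3 - 6.68*r^2 + 1.6*r - 7.11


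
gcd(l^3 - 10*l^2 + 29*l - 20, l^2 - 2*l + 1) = l - 1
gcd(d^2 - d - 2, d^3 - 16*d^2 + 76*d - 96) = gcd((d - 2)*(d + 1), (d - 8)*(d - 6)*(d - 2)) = d - 2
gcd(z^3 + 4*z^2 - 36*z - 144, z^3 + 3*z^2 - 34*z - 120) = z^2 - 2*z - 24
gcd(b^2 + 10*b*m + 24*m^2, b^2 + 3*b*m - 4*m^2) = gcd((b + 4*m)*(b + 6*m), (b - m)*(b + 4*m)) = b + 4*m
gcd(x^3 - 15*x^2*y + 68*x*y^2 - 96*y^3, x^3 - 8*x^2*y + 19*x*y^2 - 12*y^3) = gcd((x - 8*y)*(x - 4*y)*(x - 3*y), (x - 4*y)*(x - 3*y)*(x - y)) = x^2 - 7*x*y + 12*y^2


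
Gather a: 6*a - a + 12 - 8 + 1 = 5*a + 5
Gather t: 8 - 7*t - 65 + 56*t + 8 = 49*t - 49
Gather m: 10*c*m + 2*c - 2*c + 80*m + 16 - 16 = m*(10*c + 80)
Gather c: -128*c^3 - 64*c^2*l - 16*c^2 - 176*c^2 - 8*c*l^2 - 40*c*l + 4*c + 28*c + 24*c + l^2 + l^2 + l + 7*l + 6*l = -128*c^3 + c^2*(-64*l - 192) + c*(-8*l^2 - 40*l + 56) + 2*l^2 + 14*l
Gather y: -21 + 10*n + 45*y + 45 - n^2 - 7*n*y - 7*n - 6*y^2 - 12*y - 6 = -n^2 + 3*n - 6*y^2 + y*(33 - 7*n) + 18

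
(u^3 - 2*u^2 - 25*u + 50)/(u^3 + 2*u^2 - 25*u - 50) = (u - 2)/(u + 2)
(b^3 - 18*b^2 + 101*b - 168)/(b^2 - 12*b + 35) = (b^2 - 11*b + 24)/(b - 5)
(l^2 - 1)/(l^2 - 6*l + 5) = (l + 1)/(l - 5)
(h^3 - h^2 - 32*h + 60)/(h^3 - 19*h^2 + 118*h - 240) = (h^2 + 4*h - 12)/(h^2 - 14*h + 48)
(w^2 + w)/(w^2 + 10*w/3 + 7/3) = 3*w/(3*w + 7)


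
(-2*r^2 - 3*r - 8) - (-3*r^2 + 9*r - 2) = r^2 - 12*r - 6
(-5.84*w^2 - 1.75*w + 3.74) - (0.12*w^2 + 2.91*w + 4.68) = -5.96*w^2 - 4.66*w - 0.94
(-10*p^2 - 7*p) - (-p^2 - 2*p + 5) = -9*p^2 - 5*p - 5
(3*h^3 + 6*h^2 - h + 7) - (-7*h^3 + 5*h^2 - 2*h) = 10*h^3 + h^2 + h + 7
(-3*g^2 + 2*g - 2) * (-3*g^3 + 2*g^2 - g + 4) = 9*g^5 - 12*g^4 + 13*g^3 - 18*g^2 + 10*g - 8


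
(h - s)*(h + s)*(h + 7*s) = h^3 + 7*h^2*s - h*s^2 - 7*s^3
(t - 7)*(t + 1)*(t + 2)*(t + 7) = t^4 + 3*t^3 - 47*t^2 - 147*t - 98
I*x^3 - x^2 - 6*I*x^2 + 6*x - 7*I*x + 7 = (x - 7)*(x + I)*(I*x + I)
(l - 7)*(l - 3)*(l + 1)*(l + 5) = l^4 - 4*l^3 - 34*l^2 + 76*l + 105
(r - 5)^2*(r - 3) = r^3 - 13*r^2 + 55*r - 75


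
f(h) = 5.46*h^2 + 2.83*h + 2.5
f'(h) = 10.92*h + 2.83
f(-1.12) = 6.18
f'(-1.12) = -9.40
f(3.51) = 79.70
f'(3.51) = 41.16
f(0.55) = 5.71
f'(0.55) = 8.84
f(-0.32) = 2.15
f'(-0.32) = -0.66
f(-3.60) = 63.07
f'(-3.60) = -36.48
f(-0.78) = 3.61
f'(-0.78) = -5.69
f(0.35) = 4.16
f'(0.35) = 6.65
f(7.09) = 297.03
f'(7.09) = 80.25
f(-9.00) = 419.29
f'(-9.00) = -95.45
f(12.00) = 822.70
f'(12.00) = 133.87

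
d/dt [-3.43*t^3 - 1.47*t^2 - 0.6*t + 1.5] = -10.29*t^2 - 2.94*t - 0.6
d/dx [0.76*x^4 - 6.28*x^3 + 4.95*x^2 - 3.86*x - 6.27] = 3.04*x^3 - 18.84*x^2 + 9.9*x - 3.86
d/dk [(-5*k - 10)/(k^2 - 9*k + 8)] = 5*(k^2 + 4*k - 26)/(k^4 - 18*k^3 + 97*k^2 - 144*k + 64)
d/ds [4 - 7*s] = -7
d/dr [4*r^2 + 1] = 8*r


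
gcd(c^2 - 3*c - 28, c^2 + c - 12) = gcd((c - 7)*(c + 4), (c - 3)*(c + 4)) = c + 4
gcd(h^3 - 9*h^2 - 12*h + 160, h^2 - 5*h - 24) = h - 8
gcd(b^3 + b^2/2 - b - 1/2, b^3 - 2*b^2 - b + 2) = b^2 - 1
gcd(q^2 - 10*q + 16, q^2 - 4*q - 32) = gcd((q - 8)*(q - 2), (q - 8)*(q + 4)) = q - 8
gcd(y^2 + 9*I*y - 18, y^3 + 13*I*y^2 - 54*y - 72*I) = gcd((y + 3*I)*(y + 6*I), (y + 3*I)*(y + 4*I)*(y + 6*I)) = y^2 + 9*I*y - 18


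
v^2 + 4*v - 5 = (v - 1)*(v + 5)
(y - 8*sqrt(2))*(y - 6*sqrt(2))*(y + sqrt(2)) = y^3 - 13*sqrt(2)*y^2 + 68*y + 96*sqrt(2)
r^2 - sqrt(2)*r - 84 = (r - 7*sqrt(2))*(r + 6*sqrt(2))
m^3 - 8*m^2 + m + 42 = (m - 7)*(m - 3)*(m + 2)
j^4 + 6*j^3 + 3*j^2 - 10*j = j*(j - 1)*(j + 2)*(j + 5)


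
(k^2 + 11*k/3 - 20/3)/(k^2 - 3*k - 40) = (k - 4/3)/(k - 8)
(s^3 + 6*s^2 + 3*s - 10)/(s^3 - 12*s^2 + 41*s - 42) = (s^3 + 6*s^2 + 3*s - 10)/(s^3 - 12*s^2 + 41*s - 42)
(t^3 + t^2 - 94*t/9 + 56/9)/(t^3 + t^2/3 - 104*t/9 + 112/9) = (3*t - 2)/(3*t - 4)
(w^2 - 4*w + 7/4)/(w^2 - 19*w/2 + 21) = (w - 1/2)/(w - 6)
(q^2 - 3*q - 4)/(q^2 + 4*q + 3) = (q - 4)/(q + 3)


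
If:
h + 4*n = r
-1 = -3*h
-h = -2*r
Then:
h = 1/3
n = -1/24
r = 1/6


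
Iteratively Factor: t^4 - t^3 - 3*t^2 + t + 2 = (t - 1)*(t^3 - 3*t - 2) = (t - 1)*(t + 1)*(t^2 - t - 2) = (t - 1)*(t + 1)^2*(t - 2)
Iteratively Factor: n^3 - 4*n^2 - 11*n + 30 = (n - 2)*(n^2 - 2*n - 15) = (n - 5)*(n - 2)*(n + 3)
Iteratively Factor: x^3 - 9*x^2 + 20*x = (x - 5)*(x^2 - 4*x) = (x - 5)*(x - 4)*(x)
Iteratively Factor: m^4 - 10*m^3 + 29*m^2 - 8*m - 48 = (m - 4)*(m^3 - 6*m^2 + 5*m + 12) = (m - 4)*(m + 1)*(m^2 - 7*m + 12) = (m - 4)*(m - 3)*(m + 1)*(m - 4)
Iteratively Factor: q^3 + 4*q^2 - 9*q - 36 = (q - 3)*(q^2 + 7*q + 12) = (q - 3)*(q + 3)*(q + 4)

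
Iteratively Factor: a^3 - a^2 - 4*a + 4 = (a - 2)*(a^2 + a - 2) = (a - 2)*(a + 2)*(a - 1)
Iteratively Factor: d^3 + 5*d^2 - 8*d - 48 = (d + 4)*(d^2 + d - 12) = (d + 4)^2*(d - 3)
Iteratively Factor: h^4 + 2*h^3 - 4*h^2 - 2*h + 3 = (h + 1)*(h^3 + h^2 - 5*h + 3) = (h - 1)*(h + 1)*(h^2 + 2*h - 3) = (h - 1)^2*(h + 1)*(h + 3)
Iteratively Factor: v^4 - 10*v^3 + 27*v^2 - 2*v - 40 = (v - 5)*(v^3 - 5*v^2 + 2*v + 8) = (v - 5)*(v + 1)*(v^2 - 6*v + 8) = (v - 5)*(v - 2)*(v + 1)*(v - 4)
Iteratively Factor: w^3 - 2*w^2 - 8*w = (w + 2)*(w^2 - 4*w) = w*(w + 2)*(w - 4)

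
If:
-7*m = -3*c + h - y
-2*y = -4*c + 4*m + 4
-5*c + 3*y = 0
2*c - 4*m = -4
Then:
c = -6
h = -14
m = -2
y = -10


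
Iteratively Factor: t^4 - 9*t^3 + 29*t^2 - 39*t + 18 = (t - 3)*(t^3 - 6*t^2 + 11*t - 6) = (t - 3)*(t - 1)*(t^2 - 5*t + 6) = (t - 3)*(t - 2)*(t - 1)*(t - 3)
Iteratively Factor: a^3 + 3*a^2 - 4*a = (a - 1)*(a^2 + 4*a) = a*(a - 1)*(a + 4)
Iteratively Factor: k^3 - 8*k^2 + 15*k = (k)*(k^2 - 8*k + 15) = k*(k - 3)*(k - 5)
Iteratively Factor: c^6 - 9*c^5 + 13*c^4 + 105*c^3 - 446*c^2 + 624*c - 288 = (c - 1)*(c^5 - 8*c^4 + 5*c^3 + 110*c^2 - 336*c + 288) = (c - 3)*(c - 1)*(c^4 - 5*c^3 - 10*c^2 + 80*c - 96) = (c - 3)*(c - 2)*(c - 1)*(c^3 - 3*c^2 - 16*c + 48) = (c - 4)*(c - 3)*(c - 2)*(c - 1)*(c^2 + c - 12) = (c - 4)*(c - 3)^2*(c - 2)*(c - 1)*(c + 4)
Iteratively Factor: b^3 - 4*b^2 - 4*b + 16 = (b - 4)*(b^2 - 4) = (b - 4)*(b + 2)*(b - 2)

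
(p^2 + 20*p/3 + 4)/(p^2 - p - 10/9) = 3*(p + 6)/(3*p - 5)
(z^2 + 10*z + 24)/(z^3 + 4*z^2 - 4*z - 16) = (z + 6)/(z^2 - 4)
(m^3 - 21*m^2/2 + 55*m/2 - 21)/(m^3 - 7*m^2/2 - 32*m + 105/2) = (m - 2)/(m + 5)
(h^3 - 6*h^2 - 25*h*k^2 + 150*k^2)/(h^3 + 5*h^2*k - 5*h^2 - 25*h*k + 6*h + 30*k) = (h^2 - 5*h*k - 6*h + 30*k)/(h^2 - 5*h + 6)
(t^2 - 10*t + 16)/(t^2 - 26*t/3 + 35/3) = 3*(t^2 - 10*t + 16)/(3*t^2 - 26*t + 35)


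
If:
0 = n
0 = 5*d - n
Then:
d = 0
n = 0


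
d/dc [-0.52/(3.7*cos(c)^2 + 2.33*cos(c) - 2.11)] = -(3.848*cos(c) + 1.2116)*sin(c)/(3.7*cos(c)^2 + 2.33*cos(c) - 2.11)^2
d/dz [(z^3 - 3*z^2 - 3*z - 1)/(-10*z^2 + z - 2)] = (-10*z^4 + 2*z^3 - 39*z^2 - 8*z + 7)/(100*z^4 - 20*z^3 + 41*z^2 - 4*z + 4)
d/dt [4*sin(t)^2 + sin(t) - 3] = (8*sin(t) + 1)*cos(t)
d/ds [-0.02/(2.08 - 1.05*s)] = -0.021/(1.05*s - 2.08)^2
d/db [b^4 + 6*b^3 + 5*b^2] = 2*b*(2*b^2 + 9*b + 5)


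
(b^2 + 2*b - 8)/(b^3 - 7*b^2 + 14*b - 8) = (b + 4)/(b^2 - 5*b + 4)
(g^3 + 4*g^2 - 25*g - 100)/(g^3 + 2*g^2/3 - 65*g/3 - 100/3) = 3*(g + 5)/(3*g + 5)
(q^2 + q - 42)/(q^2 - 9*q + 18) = (q + 7)/(q - 3)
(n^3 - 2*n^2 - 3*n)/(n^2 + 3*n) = (n^2 - 2*n - 3)/(n + 3)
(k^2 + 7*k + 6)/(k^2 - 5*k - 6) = (k + 6)/(k - 6)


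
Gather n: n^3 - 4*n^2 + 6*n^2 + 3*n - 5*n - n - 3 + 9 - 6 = n^3 + 2*n^2 - 3*n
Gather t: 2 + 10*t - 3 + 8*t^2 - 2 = 8*t^2 + 10*t - 3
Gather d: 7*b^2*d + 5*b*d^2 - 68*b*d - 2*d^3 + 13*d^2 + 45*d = -2*d^3 + d^2*(5*b + 13) + d*(7*b^2 - 68*b + 45)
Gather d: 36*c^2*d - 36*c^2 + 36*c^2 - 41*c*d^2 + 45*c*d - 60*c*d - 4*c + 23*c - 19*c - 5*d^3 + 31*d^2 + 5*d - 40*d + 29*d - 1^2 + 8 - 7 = -5*d^3 + d^2*(31 - 41*c) + d*(36*c^2 - 15*c - 6)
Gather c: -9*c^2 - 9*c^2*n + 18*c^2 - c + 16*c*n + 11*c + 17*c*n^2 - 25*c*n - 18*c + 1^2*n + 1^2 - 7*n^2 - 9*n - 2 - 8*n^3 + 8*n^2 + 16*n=c^2*(9 - 9*n) + c*(17*n^2 - 9*n - 8) - 8*n^3 + n^2 + 8*n - 1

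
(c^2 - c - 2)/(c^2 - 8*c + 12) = (c + 1)/(c - 6)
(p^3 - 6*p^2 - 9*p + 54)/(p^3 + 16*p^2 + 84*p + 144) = (p^3 - 6*p^2 - 9*p + 54)/(p^3 + 16*p^2 + 84*p + 144)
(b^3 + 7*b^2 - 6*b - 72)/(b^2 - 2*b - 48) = (b^2 + b - 12)/(b - 8)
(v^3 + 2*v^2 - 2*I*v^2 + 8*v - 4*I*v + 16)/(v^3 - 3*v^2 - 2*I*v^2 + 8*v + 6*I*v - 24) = (v + 2)/(v - 3)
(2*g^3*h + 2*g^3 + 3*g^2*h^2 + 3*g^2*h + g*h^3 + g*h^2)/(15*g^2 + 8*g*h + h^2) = g*(2*g^2*h + 2*g^2 + 3*g*h^2 + 3*g*h + h^3 + h^2)/(15*g^2 + 8*g*h + h^2)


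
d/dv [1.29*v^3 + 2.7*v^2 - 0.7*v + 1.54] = 3.87*v^2 + 5.4*v - 0.7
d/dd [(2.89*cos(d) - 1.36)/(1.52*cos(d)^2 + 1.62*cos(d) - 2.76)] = (4.3928*cos(d)^2 - 4.1344*cos(d) + 5.7732)*sin(d)/(2.3104*cos(d)^4 + 4.9248*cos(d)^3 - 5.766*cos(d)^2 - 8.9424*cos(d) + 7.6176)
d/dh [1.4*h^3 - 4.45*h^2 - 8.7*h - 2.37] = 4.2*h^2 - 8.9*h - 8.7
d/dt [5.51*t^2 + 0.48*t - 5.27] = 11.02*t + 0.48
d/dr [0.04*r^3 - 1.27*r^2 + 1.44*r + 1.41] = 0.12*r^2 - 2.54*r + 1.44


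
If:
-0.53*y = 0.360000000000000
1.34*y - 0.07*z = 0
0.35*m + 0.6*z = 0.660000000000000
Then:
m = 24.18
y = -0.68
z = -13.00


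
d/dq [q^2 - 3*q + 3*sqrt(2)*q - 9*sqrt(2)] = 2*q - 3 + 3*sqrt(2)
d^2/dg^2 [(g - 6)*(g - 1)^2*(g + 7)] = 12*g^2 - 6*g - 86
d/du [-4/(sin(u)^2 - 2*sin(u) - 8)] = 8*(sin(u) - 1)*cos(u)/((sin(u) - 4)^2*(sin(u) + 2)^2)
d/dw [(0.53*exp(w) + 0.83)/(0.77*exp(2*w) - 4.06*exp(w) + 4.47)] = (-0.4081*exp(2*w) - 1.2782*exp(w) + 5.7389)*exp(w)/(0.5929*exp(4*w) - 6.2524*exp(3*w) + 23.3674*exp(2*w) - 36.2964*exp(w) + 19.9809)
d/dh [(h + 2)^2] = 2*h + 4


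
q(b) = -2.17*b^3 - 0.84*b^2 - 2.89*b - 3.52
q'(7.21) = -353.42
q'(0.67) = -6.94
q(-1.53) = 6.71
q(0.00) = -3.52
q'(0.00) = -2.89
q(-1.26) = 3.13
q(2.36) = -43.54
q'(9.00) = -545.32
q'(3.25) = -77.11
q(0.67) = -6.49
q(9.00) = -1679.50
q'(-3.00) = -56.44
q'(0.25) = -3.72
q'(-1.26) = -11.11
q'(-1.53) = -15.56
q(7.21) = -881.35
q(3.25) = -96.28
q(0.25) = -4.33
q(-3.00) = 56.18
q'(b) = -6.51*b^2 - 1.68*b - 2.89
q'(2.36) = -43.11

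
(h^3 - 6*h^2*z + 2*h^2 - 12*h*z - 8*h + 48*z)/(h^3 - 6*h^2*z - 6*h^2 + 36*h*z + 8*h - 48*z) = (h + 4)/(h - 4)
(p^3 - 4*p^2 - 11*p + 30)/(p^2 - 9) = (p^2 - 7*p + 10)/(p - 3)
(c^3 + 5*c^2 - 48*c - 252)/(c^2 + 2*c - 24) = (c^2 - c - 42)/(c - 4)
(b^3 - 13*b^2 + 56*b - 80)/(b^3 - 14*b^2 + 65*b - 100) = (b - 4)/(b - 5)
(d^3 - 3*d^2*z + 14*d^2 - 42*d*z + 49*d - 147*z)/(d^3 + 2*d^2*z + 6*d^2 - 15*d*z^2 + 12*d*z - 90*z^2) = (d^2 + 14*d + 49)/(d^2 + 5*d*z + 6*d + 30*z)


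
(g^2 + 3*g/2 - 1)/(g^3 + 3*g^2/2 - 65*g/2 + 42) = (2*g^2 + 3*g - 2)/(2*g^3 + 3*g^2 - 65*g + 84)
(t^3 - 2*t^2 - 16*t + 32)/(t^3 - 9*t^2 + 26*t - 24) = (t + 4)/(t - 3)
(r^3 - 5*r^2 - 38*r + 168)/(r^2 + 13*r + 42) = (r^2 - 11*r + 28)/(r + 7)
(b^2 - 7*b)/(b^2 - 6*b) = (b - 7)/(b - 6)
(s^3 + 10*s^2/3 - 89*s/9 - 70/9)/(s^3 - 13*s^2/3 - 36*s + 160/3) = (9*s^2 - 15*s - 14)/(3*(3*s^2 - 28*s + 32))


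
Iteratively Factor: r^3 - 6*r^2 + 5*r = (r - 5)*(r^2 - r) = (r - 5)*(r - 1)*(r)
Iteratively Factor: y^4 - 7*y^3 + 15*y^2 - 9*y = (y - 3)*(y^3 - 4*y^2 + 3*y) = y*(y - 3)*(y^2 - 4*y + 3) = y*(y - 3)^2*(y - 1)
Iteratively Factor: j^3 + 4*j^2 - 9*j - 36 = (j + 3)*(j^2 + j - 12) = (j + 3)*(j + 4)*(j - 3)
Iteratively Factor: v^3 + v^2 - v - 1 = (v + 1)*(v^2 - 1) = (v + 1)^2*(v - 1)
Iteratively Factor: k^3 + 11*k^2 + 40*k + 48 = (k + 4)*(k^2 + 7*k + 12) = (k + 4)^2*(k + 3)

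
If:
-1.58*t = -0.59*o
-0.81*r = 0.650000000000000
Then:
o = 2.67796610169492*t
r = -0.80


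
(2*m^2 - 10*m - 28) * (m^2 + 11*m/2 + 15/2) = 2*m^4 + m^3 - 68*m^2 - 229*m - 210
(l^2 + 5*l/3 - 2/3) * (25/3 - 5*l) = -5*l^3 + 155*l/9 - 50/9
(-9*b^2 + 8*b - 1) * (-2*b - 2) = 18*b^3 + 2*b^2 - 14*b + 2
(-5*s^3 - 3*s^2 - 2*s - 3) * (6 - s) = 5*s^4 - 27*s^3 - 16*s^2 - 9*s - 18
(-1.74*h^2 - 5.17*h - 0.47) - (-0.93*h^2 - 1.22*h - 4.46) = -0.81*h^2 - 3.95*h + 3.99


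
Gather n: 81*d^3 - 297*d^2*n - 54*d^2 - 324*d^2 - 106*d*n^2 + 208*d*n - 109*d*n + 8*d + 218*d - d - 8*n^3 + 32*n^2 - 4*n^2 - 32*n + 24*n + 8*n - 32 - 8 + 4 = 81*d^3 - 378*d^2 + 225*d - 8*n^3 + n^2*(28 - 106*d) + n*(-297*d^2 + 99*d) - 36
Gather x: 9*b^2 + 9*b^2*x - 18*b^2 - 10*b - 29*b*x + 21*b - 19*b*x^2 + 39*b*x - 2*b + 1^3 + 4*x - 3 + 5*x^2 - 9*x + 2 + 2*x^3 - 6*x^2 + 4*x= -9*b^2 + 9*b + 2*x^3 + x^2*(-19*b - 1) + x*(9*b^2 + 10*b - 1)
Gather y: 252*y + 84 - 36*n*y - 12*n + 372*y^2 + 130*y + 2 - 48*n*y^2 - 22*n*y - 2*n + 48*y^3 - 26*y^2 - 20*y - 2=-14*n + 48*y^3 + y^2*(346 - 48*n) + y*(362 - 58*n) + 84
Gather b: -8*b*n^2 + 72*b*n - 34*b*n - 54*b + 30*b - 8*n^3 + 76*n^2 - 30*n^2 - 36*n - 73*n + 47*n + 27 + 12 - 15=b*(-8*n^2 + 38*n - 24) - 8*n^3 + 46*n^2 - 62*n + 24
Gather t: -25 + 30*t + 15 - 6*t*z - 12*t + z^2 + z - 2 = t*(18 - 6*z) + z^2 + z - 12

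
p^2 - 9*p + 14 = (p - 7)*(p - 2)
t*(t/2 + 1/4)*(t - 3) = t^3/2 - 5*t^2/4 - 3*t/4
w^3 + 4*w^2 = w^2*(w + 4)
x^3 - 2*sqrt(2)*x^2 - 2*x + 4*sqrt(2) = (x - 2*sqrt(2))*(x - sqrt(2))*(x + sqrt(2))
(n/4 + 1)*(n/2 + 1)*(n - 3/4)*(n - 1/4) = n^4/8 + 5*n^3/8 + 35*n^2/128 - 55*n/64 + 3/16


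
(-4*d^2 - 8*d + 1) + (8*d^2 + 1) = 4*d^2 - 8*d + 2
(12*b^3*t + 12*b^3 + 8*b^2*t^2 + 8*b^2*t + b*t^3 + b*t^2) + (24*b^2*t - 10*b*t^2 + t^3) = 12*b^3*t + 12*b^3 + 8*b^2*t^2 + 32*b^2*t + b*t^3 - 9*b*t^2 + t^3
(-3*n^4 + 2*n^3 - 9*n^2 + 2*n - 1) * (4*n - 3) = -12*n^5 + 17*n^4 - 42*n^3 + 35*n^2 - 10*n + 3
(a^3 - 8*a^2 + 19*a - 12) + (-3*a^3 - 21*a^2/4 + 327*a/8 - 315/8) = -2*a^3 - 53*a^2/4 + 479*a/8 - 411/8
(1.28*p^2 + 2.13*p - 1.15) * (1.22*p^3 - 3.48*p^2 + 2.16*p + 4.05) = 1.5616*p^5 - 1.8558*p^4 - 6.0506*p^3 + 13.7868*p^2 + 6.1425*p - 4.6575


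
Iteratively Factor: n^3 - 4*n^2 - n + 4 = (n - 4)*(n^2 - 1) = (n - 4)*(n - 1)*(n + 1)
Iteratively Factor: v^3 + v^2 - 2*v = (v)*(v^2 + v - 2) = v*(v + 2)*(v - 1)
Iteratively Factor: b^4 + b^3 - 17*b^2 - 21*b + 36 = (b + 3)*(b^3 - 2*b^2 - 11*b + 12) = (b - 1)*(b + 3)*(b^2 - b - 12) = (b - 4)*(b - 1)*(b + 3)*(b + 3)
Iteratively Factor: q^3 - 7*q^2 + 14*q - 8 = (q - 4)*(q^2 - 3*q + 2) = (q - 4)*(q - 2)*(q - 1)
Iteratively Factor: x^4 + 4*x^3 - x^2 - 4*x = (x)*(x^3 + 4*x^2 - x - 4) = x*(x + 1)*(x^2 + 3*x - 4) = x*(x - 1)*(x + 1)*(x + 4)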